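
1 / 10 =0.10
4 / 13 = 0.31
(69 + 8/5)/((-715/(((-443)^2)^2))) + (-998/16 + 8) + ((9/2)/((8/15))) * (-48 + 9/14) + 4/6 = -9136059831927241/2402400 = -3802888707.93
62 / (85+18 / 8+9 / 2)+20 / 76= 0.94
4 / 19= 0.21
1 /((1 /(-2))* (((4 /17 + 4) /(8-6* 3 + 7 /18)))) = 4.54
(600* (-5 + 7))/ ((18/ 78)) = 5200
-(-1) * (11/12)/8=11/96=0.11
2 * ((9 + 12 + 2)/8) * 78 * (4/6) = 299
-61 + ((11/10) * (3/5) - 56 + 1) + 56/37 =-210579/1850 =-113.83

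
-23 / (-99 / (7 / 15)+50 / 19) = 0.11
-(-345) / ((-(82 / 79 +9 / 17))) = -92667 / 421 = -220.11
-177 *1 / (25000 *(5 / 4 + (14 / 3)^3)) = -4779 / 69443750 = -0.00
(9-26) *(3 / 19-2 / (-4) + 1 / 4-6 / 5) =1887 / 380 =4.97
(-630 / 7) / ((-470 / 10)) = 90 / 47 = 1.91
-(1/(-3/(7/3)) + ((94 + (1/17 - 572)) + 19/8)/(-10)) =-572573/12240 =-46.78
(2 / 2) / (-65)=-1 / 65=-0.02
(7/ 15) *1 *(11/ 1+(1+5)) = 119/ 15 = 7.93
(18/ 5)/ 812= 9/ 2030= 0.00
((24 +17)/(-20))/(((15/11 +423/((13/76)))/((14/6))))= -41041/21229380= -0.00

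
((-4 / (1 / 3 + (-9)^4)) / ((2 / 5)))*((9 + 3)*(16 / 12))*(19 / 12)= -10 / 259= -0.04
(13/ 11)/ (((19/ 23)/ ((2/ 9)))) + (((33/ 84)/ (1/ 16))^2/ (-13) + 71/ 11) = 4473127/ 1198197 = 3.73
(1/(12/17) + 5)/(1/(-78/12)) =-1001/24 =-41.71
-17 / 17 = -1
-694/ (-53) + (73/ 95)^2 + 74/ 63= 447780631/ 30134475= 14.86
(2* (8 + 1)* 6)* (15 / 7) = 231.43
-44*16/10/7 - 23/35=-75/7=-10.71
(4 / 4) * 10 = 10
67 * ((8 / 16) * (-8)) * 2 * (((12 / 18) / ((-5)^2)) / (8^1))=-1.79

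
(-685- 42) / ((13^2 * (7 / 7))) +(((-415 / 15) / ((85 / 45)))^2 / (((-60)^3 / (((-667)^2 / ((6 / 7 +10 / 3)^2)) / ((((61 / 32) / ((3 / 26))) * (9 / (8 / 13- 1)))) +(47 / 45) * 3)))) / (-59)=-4.30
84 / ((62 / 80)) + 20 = 3980 / 31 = 128.39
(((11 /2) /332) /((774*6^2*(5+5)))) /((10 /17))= 187 /1850169600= 0.00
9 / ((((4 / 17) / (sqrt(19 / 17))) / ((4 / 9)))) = sqrt(323) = 17.97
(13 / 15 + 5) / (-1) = -88 / 15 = -5.87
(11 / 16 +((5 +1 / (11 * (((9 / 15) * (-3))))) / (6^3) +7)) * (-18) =-329759 / 2376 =-138.79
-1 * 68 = -68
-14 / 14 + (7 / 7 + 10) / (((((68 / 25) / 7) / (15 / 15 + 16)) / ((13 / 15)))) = 4993 / 12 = 416.08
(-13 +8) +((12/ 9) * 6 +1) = 4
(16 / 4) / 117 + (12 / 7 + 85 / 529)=827143 / 433251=1.91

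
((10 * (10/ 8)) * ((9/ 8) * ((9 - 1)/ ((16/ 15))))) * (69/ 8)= 232875/ 256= 909.67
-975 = -975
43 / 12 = 3.58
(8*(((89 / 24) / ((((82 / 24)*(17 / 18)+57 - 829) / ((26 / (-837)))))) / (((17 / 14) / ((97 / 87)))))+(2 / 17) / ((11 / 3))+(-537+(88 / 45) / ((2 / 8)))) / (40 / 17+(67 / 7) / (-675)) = -13959164502787665 / 61697981974519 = -226.25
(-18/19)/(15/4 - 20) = 72/1235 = 0.06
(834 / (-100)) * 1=-417 / 50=-8.34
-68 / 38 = -34 / 19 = -1.79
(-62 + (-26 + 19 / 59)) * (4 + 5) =-46557 / 59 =-789.10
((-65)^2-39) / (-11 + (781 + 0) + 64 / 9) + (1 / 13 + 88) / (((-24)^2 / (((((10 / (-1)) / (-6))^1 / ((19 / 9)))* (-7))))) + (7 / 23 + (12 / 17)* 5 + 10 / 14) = 317373952225 / 34916062272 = 9.09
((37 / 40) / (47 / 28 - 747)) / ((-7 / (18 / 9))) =37 / 104345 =0.00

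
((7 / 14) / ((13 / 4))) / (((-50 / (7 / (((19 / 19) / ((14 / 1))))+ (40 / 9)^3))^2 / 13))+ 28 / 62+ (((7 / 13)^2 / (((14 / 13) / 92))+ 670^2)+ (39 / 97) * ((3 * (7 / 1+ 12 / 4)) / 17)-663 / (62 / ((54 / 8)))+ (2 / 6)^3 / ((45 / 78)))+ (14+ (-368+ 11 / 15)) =792027896748912455807 / 1765837611135000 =448528.16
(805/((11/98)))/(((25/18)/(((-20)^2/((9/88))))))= 20195840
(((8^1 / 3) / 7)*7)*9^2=216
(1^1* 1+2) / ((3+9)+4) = 0.19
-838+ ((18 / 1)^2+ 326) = -188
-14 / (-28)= 1 / 2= 0.50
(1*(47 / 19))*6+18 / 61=17544 / 1159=15.14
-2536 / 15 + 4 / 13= -32908 / 195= -168.76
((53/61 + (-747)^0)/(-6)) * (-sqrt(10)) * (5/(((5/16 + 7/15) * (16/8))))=11400 * sqrt(10)/11407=3.16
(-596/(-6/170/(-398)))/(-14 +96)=-10081340/123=-81962.11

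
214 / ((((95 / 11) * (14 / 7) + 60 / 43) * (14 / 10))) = 50611 / 6181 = 8.19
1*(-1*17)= -17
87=87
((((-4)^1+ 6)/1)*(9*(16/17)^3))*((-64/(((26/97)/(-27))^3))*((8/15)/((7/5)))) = 28255153279205376/75557027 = 373957981.16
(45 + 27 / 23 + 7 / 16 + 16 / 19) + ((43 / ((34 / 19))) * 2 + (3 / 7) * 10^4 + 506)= 4066407141 / 832048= 4887.23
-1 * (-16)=16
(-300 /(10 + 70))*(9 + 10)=-285 /4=-71.25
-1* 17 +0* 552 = -17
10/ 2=5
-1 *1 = -1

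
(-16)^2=256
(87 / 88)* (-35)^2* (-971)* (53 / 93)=-1828223075 / 2728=-670169.75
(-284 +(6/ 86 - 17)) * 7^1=-90580/ 43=-2106.51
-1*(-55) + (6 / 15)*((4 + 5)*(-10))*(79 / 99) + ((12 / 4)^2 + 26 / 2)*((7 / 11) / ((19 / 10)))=7031 / 209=33.64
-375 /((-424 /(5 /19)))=1875 /8056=0.23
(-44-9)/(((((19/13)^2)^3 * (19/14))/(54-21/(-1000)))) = -96737897174919/446935869500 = -216.45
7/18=0.39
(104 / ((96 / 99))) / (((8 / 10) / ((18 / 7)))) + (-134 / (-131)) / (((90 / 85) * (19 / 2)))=432578873 / 1254456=344.83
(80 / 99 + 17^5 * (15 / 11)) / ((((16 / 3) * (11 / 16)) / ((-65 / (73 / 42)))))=-15857227750 / 803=-19747481.63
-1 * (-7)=7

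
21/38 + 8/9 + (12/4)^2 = 3571/342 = 10.44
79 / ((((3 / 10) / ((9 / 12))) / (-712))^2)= 250303600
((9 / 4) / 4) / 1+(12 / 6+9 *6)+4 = 969 / 16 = 60.56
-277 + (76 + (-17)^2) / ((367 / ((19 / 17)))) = -1721268 / 6239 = -275.89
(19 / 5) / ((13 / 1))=19 / 65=0.29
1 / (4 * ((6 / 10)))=5 / 12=0.42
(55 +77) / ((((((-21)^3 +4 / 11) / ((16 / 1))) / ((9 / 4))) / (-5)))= 261360 / 101867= 2.57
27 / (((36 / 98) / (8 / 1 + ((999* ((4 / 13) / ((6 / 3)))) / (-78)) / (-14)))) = 404481 / 676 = 598.34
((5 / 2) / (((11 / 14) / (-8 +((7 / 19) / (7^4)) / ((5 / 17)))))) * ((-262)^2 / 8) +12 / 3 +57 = -4471988341 / 20482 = -218337.48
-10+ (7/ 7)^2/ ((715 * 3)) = -21449/ 2145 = -10.00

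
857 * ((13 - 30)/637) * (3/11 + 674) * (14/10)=-108058273/5005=-21590.06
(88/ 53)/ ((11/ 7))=56/ 53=1.06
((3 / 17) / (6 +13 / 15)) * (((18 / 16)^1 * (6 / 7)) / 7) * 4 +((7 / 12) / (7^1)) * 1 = 100379 / 1029588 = 0.10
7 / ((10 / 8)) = 28 / 5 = 5.60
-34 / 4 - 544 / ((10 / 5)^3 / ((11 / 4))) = -391 / 2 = -195.50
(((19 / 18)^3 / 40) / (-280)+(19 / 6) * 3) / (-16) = -620517941 / 1045094400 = -0.59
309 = 309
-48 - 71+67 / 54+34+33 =-2741 / 54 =-50.76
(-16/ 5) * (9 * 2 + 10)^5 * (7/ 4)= -481890304/ 5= -96378060.80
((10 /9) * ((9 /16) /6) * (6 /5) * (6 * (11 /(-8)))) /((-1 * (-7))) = -33 /224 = -0.15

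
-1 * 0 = 0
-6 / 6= -1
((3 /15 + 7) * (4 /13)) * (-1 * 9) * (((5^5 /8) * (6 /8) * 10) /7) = -759375 /91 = -8344.78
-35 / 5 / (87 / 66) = -154 / 29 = -5.31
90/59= 1.53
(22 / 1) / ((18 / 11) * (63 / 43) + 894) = 5203 / 211998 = 0.02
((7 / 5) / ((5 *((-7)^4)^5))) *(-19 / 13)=-0.00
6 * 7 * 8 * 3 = 1008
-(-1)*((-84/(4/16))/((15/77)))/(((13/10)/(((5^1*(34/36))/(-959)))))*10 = 1047200/16029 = 65.33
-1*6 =-6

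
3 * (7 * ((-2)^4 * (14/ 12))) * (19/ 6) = 3724/ 3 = 1241.33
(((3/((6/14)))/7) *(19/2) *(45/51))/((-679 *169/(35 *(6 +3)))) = -12825/557362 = -0.02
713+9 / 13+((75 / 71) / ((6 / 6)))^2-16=45794995 / 65533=698.81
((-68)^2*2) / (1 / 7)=64736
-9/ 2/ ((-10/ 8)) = 18/ 5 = 3.60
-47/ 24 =-1.96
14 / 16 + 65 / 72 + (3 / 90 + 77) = 7093 / 90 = 78.81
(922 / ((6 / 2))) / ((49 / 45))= 13830 / 49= 282.24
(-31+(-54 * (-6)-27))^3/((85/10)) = 37642192/17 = 2214246.59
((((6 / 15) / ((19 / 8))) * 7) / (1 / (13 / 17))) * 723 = 1052688 / 1615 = 651.82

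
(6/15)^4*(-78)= -1248/625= -2.00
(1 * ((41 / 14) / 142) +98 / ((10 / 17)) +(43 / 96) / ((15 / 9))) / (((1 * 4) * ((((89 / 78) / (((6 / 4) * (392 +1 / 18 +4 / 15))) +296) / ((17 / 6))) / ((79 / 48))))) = 2727021641657911 / 4148880459816960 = 0.66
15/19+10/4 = 125/38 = 3.29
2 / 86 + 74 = 3183 / 43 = 74.02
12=12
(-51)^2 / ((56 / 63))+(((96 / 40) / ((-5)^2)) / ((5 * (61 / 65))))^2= 1361014085313 / 465125000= 2926.13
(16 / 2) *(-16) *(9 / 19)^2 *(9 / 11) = -93312 / 3971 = -23.50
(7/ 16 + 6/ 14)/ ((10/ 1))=97/ 1120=0.09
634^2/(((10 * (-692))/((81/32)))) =-8139609/55360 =-147.03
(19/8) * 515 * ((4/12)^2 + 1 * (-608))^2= 292883064185/648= 451980037.32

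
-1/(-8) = 1/8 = 0.12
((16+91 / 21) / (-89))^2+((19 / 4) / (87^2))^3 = 11473942055784283 / 219824200844306496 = 0.05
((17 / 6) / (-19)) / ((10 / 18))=-0.27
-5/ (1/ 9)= -45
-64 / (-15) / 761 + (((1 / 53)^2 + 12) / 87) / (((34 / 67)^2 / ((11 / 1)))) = 5.90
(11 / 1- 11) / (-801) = 0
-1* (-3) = 3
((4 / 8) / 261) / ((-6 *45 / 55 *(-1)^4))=-11 / 28188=-0.00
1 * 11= 11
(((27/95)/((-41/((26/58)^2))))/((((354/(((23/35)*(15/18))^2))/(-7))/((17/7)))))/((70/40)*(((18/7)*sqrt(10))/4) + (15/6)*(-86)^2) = 22481133064/20720743262904982955 - 13678353*sqrt(10)/207207432629049829550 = 0.00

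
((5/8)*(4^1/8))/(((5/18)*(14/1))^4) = 6561/4802000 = 0.00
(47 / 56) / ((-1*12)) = -47 / 672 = -0.07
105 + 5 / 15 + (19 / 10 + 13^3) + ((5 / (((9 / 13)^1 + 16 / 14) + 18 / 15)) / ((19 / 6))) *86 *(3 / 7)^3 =89013181297 / 38571330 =2307.76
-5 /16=-0.31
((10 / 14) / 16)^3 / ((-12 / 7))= -125 / 2408448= -0.00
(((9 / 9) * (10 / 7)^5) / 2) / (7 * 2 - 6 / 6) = 50000 / 218491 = 0.23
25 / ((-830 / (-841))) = 4205 / 166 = 25.33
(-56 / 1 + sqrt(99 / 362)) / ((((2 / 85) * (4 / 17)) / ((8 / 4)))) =-20230 + 4335 * sqrt(3982) / 1448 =-20041.08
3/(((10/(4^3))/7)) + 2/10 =673/5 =134.60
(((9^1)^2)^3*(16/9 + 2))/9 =223074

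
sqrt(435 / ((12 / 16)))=24.08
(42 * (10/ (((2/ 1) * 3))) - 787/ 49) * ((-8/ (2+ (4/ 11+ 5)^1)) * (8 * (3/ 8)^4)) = -29073/ 3136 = -9.27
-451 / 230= -1.96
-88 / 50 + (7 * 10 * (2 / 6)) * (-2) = -3632 / 75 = -48.43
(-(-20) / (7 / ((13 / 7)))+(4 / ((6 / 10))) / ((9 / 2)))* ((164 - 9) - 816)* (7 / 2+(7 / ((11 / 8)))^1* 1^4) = -2967890 / 77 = -38544.03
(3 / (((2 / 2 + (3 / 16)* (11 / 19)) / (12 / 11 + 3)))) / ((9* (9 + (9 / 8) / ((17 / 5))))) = 0.13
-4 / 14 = -2 / 7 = -0.29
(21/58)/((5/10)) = 21/29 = 0.72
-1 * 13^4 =-28561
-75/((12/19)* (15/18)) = -285/2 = -142.50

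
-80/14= -40/7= -5.71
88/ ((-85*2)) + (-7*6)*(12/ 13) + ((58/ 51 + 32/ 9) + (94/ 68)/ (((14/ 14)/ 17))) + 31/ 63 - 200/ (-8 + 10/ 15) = 2836857/ 170170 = 16.67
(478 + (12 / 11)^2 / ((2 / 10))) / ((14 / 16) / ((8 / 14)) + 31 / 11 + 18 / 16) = 1873856 / 21197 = 88.40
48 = 48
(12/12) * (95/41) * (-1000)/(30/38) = -361000/123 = -2934.96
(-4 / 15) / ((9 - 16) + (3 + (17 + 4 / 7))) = -28 / 1425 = -0.02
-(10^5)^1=-100000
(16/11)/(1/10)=160/11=14.55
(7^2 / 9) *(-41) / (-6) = 2009 / 54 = 37.20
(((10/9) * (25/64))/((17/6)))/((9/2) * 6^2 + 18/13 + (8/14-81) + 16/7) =11375/6329712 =0.00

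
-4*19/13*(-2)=152/13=11.69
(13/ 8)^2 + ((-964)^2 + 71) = 59479657/ 64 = 929369.64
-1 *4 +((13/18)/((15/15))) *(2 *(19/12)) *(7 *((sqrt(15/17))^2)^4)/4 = -2103469/1336336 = -1.57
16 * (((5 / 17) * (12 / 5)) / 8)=24 / 17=1.41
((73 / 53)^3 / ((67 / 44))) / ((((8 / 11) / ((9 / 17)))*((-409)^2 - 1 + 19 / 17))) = 423639513 / 56732020348522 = 0.00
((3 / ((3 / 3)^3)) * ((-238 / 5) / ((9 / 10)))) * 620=-98373.33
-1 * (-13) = 13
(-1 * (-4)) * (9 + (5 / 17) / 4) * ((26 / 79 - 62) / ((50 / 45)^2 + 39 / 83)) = -2887071336 / 2198491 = -1313.21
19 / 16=1.19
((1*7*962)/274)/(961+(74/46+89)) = 77441/3313619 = 0.02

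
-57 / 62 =-0.92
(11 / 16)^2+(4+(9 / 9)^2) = 1401 / 256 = 5.47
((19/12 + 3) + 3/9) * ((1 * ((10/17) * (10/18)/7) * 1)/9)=1475/57834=0.03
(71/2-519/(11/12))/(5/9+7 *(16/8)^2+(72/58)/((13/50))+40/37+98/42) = -1465691175/101484724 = -14.44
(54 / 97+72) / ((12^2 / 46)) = 8993 / 388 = 23.18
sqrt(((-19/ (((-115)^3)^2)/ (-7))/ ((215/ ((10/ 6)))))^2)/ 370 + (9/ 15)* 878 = 407119854629883937519/ 772816732402968750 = 526.80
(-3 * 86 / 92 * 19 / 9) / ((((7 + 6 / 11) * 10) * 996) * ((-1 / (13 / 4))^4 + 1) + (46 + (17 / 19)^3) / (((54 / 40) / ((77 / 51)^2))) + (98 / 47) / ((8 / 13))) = -430444496606174622 / 5519061540652009578257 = -0.00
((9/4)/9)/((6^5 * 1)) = 0.00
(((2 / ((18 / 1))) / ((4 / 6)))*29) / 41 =29 / 246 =0.12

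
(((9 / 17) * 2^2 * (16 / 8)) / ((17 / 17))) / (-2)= -36 / 17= -2.12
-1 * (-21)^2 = -441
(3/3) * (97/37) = 97/37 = 2.62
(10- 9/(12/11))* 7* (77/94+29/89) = 469371/33464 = 14.03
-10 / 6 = -5 / 3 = -1.67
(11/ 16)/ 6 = 11/ 96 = 0.11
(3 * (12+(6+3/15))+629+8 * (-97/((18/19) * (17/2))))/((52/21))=1572319/6630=237.15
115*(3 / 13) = 345 / 13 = 26.54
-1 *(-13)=13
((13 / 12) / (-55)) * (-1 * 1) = 13 / 660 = 0.02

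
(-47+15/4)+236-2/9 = 6931/36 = 192.53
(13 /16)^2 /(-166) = -169 /42496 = -0.00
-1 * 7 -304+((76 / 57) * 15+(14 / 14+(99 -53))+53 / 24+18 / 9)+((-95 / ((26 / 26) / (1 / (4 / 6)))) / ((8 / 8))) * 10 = -39955 / 24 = -1664.79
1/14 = 0.07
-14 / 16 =-7 / 8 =-0.88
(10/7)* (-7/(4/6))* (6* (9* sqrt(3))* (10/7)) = -8100* sqrt(3)/7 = -2004.23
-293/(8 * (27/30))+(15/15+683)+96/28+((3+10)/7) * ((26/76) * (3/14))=5420126/8379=646.87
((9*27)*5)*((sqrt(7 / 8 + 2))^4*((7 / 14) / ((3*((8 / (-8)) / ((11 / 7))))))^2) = 688.87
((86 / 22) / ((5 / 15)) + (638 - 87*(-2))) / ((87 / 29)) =9061 / 33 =274.58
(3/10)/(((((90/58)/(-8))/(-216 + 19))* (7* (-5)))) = -22852/2625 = -8.71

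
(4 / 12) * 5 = 5 / 3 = 1.67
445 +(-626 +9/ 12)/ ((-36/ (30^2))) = 64305/ 4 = 16076.25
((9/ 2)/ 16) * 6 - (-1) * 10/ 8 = 47/ 16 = 2.94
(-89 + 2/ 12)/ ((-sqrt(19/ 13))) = 533 * sqrt(247)/ 114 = 73.48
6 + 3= 9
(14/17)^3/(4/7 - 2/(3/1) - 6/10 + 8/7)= 288120/230911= 1.25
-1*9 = -9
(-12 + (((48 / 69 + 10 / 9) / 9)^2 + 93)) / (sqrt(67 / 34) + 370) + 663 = 10714176668652151 / 16154808845877-281272165 * sqrt(2278) / 16154808845877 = 663.22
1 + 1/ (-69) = 68/ 69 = 0.99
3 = 3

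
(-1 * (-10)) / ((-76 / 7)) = -35 / 38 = -0.92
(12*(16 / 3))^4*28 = 469762048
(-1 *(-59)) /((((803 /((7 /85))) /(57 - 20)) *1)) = 15281 /68255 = 0.22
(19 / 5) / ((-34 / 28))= -266 / 85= -3.13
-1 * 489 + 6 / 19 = -9285 / 19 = -488.68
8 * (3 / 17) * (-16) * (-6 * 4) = 9216 / 17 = 542.12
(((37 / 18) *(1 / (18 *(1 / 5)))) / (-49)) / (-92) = 185 / 1460592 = 0.00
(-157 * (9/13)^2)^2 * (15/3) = 28311.70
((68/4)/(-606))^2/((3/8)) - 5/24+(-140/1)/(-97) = 264399403/213731352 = 1.24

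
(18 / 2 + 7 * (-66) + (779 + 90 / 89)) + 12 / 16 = 116683 / 356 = 327.76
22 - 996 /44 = -7 /11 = -0.64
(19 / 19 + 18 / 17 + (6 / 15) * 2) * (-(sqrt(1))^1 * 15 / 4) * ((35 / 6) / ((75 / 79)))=-44793 / 680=-65.87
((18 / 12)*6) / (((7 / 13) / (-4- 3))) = -117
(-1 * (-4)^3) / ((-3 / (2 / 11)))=-128 / 33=-3.88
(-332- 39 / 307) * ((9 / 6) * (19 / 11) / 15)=-1937297 / 33770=-57.37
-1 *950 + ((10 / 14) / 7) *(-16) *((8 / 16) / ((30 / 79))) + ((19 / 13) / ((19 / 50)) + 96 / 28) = -1805656 / 1911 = -944.87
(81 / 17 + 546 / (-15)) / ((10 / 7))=-18823 / 850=-22.14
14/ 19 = 0.74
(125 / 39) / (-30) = -25 / 234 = -0.11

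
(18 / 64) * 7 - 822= -26241 / 32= -820.03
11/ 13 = 0.85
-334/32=-167/16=-10.44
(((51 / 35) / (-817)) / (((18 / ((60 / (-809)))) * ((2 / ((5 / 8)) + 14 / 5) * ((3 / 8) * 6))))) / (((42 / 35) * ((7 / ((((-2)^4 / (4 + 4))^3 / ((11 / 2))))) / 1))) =2720 / 28856547027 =0.00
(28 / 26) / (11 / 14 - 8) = -0.15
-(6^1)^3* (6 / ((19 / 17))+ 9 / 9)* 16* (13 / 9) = -604032 / 19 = -31791.16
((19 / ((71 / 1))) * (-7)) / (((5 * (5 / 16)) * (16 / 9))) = -1197 / 1775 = -0.67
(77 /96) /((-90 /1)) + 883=7629043 /8640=882.99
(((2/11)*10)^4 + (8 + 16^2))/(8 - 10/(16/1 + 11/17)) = 569569196/15329127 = 37.16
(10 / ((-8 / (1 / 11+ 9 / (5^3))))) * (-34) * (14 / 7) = 3808 / 275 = 13.85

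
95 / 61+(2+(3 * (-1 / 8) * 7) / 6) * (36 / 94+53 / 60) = 1946435 / 550464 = 3.54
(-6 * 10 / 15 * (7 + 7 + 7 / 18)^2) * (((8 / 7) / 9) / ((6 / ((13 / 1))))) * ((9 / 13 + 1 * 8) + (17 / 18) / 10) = -197036063 / 98415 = -2002.09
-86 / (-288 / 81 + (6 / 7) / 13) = 24.64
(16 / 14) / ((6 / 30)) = 40 / 7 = 5.71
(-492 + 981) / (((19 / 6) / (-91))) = -266994 / 19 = -14052.32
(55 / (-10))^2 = 121 / 4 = 30.25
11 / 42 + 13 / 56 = 83 / 168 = 0.49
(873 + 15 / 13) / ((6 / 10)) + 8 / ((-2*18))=170434 / 117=1456.70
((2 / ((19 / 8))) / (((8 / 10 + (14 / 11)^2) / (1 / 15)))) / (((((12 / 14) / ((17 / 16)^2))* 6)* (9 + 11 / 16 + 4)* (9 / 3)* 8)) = 244783 / 15789696768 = 0.00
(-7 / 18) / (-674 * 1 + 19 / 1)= 7 / 11790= 0.00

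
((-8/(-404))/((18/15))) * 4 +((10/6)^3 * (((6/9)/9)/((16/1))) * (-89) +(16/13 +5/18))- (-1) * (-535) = -4099267673/7657416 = -535.33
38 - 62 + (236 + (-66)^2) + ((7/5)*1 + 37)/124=708088/155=4568.31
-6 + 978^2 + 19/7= 6695365/7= 956480.71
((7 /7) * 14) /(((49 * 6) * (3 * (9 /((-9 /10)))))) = -1 /630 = -0.00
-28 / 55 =-0.51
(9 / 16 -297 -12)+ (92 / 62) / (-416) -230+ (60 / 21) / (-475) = -577204503 / 1071980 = -538.45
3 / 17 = 0.18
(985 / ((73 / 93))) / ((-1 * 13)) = -91605 / 949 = -96.53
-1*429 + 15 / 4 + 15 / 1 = -1641 / 4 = -410.25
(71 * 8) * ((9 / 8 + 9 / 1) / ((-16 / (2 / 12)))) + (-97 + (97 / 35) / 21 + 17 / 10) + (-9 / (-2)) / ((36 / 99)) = -3356287 / 23520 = -142.70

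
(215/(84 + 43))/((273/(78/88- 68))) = -634895/1525524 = -0.42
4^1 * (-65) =-260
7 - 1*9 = -2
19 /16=1.19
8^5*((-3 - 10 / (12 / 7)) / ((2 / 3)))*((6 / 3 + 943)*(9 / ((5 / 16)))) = -11816534016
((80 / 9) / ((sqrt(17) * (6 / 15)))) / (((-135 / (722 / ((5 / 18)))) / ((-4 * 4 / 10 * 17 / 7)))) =92416 * sqrt(17) / 945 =403.22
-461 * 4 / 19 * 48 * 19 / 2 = -44256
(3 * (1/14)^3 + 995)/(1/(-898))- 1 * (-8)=-1225886091/1372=-893502.98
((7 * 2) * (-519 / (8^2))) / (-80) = 1.42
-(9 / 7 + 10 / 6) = -62 / 21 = -2.95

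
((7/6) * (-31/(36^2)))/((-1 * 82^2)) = 217/52285824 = 0.00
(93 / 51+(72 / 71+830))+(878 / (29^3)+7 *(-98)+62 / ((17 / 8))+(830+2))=1745558679 / 1731619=1008.05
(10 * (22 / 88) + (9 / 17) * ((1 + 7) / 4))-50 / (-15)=703 / 102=6.89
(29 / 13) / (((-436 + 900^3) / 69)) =69 / 326792908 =0.00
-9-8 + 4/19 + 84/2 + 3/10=4847/190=25.51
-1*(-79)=79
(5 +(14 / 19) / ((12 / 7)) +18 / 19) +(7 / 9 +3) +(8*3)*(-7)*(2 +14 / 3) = -379567 / 342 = -1109.85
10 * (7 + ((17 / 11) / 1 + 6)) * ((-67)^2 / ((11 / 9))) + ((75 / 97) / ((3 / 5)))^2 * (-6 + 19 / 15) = 1824611596325 / 3415467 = 534220.24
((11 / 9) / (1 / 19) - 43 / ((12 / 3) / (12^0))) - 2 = 377 / 36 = 10.47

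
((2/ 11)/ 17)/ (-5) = -0.00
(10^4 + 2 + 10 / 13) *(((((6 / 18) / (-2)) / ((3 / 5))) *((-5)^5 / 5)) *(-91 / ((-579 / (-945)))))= -49779406250 / 193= -257924384.72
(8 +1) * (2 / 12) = 3 / 2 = 1.50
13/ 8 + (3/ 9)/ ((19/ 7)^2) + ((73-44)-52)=-184801/ 8664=-21.33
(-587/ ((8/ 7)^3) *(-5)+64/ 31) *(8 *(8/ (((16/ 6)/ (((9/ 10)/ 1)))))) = 843496821/ 19840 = 42514.96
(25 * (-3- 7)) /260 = -25 /26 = -0.96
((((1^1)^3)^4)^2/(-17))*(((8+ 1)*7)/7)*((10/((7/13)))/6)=-195/119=-1.64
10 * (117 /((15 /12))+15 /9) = 2858 /3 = 952.67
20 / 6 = 10 / 3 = 3.33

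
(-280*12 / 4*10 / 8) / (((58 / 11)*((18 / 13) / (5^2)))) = -625625 / 174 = -3595.55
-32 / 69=-0.46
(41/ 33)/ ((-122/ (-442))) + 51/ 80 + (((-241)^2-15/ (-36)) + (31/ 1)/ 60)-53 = 58034.07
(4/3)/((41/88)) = 352/123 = 2.86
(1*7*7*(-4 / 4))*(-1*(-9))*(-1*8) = 3528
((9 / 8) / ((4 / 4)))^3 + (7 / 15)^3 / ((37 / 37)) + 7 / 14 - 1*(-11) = 22507991 / 1728000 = 13.03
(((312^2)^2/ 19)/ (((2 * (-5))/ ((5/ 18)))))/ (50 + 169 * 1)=-87739392/ 1387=-63258.39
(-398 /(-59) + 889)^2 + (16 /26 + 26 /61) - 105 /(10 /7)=4429324613347 /5520866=802288.01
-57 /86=-0.66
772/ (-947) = -772/ 947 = -0.82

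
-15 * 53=-795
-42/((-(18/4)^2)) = 56/27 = 2.07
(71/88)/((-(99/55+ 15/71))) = -25205/62832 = -0.40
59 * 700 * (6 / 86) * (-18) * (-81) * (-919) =-166013857800 / 43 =-3860787390.70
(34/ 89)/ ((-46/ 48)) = -816/ 2047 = -0.40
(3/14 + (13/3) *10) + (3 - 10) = 1535/42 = 36.55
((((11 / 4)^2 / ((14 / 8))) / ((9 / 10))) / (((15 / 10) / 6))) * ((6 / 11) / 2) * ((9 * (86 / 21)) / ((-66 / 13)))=-5590 / 147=-38.03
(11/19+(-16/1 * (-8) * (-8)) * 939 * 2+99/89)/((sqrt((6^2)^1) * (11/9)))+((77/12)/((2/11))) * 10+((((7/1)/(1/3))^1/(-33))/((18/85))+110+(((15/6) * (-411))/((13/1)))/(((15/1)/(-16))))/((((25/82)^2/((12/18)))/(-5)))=-877309220378293/3264475500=-268744.31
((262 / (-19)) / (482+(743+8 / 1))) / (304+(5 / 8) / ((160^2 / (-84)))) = -0.00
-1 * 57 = -57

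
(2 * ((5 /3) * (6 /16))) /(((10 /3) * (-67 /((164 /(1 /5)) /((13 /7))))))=-4305 /1742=-2.47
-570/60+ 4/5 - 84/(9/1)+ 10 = -241/30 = -8.03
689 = 689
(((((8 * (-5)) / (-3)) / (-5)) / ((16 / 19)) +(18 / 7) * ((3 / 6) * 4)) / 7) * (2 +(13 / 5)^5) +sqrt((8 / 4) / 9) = sqrt(2) / 3 +31336069 / 918750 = 34.58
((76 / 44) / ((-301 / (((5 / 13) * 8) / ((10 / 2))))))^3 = -3511808 / 79745759600507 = -0.00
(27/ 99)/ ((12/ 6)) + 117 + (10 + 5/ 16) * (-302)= -2997.24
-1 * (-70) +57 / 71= 5027 / 71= 70.80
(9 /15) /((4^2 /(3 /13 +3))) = 63 /520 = 0.12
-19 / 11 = -1.73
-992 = -992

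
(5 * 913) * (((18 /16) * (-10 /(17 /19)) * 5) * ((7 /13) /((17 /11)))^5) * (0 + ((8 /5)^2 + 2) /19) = -6338868944149665 /17924220813434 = -353.65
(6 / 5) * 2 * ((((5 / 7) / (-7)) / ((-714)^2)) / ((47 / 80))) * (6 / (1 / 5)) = -800 / 32612783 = -0.00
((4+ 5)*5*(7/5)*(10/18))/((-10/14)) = -49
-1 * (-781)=781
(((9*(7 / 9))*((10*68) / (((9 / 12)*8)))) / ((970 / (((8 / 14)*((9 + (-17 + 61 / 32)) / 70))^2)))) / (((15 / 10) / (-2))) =-2873 / 1064672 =-0.00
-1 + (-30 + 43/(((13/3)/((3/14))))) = -5255/182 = -28.87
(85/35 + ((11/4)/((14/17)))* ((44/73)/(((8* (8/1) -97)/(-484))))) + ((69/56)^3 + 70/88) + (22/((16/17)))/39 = 193668166273/5499766272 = 35.21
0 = 0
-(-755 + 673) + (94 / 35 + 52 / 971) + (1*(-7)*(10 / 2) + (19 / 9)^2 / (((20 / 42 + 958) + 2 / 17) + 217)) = 19156185744176 / 385102692765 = 49.74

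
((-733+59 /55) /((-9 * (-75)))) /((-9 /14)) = 563584 /334125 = 1.69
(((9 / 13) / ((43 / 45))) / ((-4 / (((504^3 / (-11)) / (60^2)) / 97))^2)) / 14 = 285821724384 / 79551918875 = 3.59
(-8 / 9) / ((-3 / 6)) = 16 / 9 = 1.78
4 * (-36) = -144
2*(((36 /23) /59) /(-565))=-72 /766705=-0.00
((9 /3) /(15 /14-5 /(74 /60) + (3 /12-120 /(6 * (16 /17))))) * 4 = -2072 /4141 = -0.50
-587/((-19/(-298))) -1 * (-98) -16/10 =-865472/95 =-9110.23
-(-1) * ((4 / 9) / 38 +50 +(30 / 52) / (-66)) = 4890889 / 97812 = 50.00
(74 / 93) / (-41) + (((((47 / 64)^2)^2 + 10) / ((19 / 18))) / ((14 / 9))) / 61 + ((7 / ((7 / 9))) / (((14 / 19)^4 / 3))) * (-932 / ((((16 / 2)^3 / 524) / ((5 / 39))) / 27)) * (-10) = 368353232721542098416541 / 121801335052959744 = 3024213.43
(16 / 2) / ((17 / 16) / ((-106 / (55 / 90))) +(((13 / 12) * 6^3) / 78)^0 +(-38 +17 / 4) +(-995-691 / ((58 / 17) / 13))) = -7082496 / 3240865535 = -0.00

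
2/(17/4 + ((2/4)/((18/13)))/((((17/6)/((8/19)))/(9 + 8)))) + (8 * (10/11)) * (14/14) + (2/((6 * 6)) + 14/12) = 94091/10593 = 8.88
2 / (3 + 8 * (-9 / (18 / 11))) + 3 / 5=113 / 205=0.55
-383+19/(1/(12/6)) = -345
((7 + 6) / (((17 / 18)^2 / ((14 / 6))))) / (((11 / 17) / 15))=147420 / 187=788.34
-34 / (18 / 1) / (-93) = 17 / 837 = 0.02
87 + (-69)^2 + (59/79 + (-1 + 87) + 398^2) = 12903761/79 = 163338.75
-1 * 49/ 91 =-7/ 13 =-0.54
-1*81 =-81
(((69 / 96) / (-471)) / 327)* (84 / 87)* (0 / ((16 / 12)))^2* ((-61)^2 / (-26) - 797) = 0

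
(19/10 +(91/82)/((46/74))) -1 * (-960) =4543776/4715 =963.69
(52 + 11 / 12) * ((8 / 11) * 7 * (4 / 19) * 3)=35560 / 209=170.14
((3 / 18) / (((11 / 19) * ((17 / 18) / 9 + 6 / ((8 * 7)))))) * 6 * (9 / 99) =43092 / 58201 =0.74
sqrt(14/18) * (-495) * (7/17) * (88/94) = -50820 * sqrt(7)/799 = -168.28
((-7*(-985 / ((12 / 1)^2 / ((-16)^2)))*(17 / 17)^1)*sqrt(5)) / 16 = 6895*sqrt(5) / 9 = 1713.08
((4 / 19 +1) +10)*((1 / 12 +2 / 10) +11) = 48067 / 380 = 126.49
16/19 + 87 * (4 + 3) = 11587/19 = 609.84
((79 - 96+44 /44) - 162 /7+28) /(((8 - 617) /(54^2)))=75816 /1421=53.35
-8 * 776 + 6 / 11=-68282 / 11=-6207.45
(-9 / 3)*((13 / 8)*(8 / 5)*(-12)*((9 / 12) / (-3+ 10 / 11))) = -3861 / 115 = -33.57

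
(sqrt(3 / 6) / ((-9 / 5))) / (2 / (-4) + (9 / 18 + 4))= -5 * sqrt(2) / 72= -0.10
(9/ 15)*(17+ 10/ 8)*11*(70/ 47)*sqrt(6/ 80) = 16863*sqrt(30)/ 1880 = 49.13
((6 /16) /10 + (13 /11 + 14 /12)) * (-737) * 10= -422033 /24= -17584.71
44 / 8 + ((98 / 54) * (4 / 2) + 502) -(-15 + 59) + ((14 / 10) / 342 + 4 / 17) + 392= 37472786 / 43605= 859.37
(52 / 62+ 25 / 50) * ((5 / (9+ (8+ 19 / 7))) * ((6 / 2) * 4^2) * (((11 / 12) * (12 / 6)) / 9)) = 63910 / 19251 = 3.32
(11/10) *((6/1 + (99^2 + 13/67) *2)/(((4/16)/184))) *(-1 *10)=-10636217152/67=-158749509.73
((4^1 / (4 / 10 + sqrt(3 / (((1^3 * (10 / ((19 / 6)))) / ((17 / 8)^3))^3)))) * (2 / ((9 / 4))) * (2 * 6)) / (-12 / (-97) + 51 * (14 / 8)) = -21330525578854400 / 9384151687006489917 + 25825034874388480 * sqrt(3230) / 28152455061019469751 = 0.05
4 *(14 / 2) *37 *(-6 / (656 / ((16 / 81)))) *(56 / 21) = -16576 / 3321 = -4.99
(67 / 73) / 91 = 67 / 6643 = 0.01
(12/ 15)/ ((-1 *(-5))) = 4/ 25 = 0.16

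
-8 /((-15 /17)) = 136 /15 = 9.07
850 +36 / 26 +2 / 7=77502 / 91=851.67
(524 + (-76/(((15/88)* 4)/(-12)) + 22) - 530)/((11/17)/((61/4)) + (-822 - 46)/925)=-54100290/35809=-1510.80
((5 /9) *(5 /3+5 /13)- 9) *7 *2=-38626 /351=-110.05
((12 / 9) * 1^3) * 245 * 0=0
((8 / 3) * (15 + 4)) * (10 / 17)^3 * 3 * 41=6232000 / 4913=1268.47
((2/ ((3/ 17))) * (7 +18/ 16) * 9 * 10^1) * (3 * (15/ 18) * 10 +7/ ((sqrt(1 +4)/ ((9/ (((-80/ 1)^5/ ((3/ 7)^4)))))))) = 414375/ 2 -483327 * sqrt(5)/ 449576960000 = 207187.50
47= 47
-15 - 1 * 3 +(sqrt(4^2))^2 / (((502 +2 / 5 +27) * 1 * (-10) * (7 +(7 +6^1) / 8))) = -18.00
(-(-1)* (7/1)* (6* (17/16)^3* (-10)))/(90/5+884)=-515865/923648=-0.56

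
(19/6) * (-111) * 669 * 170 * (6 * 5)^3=-1079354565000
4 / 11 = 0.36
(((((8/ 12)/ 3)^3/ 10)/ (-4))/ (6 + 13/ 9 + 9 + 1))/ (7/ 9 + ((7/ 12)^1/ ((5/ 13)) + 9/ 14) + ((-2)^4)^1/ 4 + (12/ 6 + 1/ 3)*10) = -28/ 53893233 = -0.00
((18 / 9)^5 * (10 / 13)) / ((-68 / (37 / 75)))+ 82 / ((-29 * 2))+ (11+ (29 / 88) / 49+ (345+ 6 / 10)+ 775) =468429504211 / 414534120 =1130.01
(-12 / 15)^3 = -64 / 125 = -0.51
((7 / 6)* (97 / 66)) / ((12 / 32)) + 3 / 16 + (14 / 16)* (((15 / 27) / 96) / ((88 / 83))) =263467 / 55296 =4.76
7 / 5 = 1.40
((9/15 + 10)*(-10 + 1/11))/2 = -5777/110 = -52.52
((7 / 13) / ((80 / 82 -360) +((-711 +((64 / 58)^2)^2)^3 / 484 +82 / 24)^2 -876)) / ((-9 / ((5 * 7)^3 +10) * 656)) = -78601006016350509515713599845534585742608085 / 10944555043995797239917994504183682181916990924073366768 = -0.00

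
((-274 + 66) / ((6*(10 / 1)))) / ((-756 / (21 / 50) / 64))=416 / 3375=0.12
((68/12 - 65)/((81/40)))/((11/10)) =-71200/2673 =-26.64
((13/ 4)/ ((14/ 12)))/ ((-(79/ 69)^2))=-185679/ 87374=-2.13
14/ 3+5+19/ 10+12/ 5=419/ 30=13.97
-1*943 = -943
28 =28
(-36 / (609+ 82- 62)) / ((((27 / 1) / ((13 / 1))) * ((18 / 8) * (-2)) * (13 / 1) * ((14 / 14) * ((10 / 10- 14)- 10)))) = -0.00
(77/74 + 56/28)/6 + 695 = 102935/148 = 695.51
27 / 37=0.73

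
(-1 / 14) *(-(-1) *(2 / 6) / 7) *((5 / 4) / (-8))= 5 / 9408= 0.00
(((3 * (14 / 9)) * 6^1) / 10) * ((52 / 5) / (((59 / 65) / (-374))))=-3539536 / 295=-11998.43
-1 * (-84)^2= -7056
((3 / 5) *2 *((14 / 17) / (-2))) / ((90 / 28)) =-196 / 1275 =-0.15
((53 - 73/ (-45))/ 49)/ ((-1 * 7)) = -2458/ 15435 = -0.16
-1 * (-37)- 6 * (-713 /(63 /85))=121987 /21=5808.90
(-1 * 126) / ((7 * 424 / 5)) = -45 / 212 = -0.21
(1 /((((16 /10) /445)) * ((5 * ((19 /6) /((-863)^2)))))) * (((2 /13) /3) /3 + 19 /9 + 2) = 54007059.72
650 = 650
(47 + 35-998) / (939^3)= -916 / 827936019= -0.00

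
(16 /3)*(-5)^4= 10000 /3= 3333.33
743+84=827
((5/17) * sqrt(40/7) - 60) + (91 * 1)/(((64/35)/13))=10 * sqrt(70)/119 + 37565/64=587.66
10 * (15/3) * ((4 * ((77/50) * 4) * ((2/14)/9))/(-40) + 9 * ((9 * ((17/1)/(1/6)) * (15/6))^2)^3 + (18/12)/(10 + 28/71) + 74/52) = 3154121156450404903855298423/47970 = 65751952396297788281327.88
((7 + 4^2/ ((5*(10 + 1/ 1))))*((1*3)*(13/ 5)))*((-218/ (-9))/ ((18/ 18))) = 1136434/ 825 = 1377.50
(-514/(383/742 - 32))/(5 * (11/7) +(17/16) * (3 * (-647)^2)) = 42715456/3491168128773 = 0.00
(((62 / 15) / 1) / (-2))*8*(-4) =992 / 15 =66.13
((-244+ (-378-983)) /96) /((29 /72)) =-4815 /116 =-41.51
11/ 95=0.12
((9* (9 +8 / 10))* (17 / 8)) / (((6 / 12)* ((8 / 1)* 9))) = 833 / 160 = 5.21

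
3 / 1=3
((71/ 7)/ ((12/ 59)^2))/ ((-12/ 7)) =-247151/ 1728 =-143.03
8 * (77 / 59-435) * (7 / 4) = -358232 / 59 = -6071.73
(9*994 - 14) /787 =8932 /787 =11.35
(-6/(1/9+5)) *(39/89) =-1053/2047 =-0.51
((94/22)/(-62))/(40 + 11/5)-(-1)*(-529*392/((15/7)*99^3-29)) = -106152472911/1047195144182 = -0.10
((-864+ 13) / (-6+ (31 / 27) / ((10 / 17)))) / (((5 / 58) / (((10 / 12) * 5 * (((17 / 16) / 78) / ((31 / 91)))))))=220260075 / 542128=406.29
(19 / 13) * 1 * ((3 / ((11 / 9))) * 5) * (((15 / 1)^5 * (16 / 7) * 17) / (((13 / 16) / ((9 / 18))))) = 4238406000000 / 13013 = 325705525.24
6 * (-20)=-120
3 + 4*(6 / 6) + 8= 15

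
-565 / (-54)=565 / 54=10.46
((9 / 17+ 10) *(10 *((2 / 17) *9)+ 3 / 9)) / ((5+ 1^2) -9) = -38.33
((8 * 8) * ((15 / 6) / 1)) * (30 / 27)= 177.78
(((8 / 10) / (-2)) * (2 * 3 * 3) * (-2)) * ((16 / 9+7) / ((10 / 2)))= 632 / 25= 25.28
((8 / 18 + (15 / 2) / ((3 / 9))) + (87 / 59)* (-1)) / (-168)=-22801 / 178416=-0.13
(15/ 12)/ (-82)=-5/ 328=-0.02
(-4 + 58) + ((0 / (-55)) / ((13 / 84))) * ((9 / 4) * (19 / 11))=54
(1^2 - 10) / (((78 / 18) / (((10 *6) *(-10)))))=16200 / 13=1246.15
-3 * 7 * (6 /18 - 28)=581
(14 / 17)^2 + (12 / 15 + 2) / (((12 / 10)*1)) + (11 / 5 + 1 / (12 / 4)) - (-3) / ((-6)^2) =32531 / 5780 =5.63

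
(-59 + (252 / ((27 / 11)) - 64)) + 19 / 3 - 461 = -475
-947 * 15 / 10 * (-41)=116481 / 2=58240.50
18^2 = 324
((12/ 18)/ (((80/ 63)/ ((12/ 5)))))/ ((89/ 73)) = 4599/ 4450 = 1.03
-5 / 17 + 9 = 148 / 17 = 8.71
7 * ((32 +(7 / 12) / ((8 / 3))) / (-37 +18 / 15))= -36085 / 5728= -6.30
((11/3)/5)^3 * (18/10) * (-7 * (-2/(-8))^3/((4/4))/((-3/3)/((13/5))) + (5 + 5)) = 1460107/200000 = 7.30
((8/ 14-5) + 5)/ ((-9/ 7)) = -4/ 9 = -0.44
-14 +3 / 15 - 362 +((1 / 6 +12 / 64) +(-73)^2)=1188853 / 240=4953.55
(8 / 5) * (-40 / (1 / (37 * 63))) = -149184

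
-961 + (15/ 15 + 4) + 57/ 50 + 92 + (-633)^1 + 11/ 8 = -298897/ 200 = -1494.48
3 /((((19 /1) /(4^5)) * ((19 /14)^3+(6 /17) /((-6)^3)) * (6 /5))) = 1074769920 /19926079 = 53.94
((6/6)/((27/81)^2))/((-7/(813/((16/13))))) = -95121/112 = -849.29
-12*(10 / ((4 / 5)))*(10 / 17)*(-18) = 27000 / 17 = 1588.24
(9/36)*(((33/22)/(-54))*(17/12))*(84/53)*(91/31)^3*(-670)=30041107915/113682456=264.25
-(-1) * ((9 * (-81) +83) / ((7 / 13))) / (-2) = 4199 / 7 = 599.86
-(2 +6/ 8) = -11/ 4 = -2.75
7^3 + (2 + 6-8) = 343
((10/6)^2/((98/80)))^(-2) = 194481/1000000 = 0.19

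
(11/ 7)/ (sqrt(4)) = 11/ 14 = 0.79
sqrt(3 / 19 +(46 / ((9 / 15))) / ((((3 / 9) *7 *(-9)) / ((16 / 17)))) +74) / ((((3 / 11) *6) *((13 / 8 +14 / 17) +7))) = 44 *sqrt(3253848059) / 4614435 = 0.54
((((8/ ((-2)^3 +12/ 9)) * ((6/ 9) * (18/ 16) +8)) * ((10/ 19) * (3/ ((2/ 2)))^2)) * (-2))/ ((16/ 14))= 6615/ 76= 87.04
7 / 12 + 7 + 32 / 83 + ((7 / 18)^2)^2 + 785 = 6909343439 / 8713008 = 792.99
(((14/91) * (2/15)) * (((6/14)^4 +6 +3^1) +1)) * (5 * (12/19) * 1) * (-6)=-2312736/593047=-3.90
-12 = -12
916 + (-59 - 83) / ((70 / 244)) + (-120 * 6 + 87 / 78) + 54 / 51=-4591453 / 15470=-296.80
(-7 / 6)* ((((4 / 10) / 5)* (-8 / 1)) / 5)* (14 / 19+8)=9296 / 7125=1.30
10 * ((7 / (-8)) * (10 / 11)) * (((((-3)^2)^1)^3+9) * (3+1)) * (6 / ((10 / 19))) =-2944620 / 11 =-267692.73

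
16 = 16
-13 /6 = -2.17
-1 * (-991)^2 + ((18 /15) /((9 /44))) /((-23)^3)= -179234692993 /182505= -982081.00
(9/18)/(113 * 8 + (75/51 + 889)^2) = 289/458840600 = 0.00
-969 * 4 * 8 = -31008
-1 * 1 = -1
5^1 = 5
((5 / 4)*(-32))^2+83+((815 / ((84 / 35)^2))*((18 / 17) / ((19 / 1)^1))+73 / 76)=230091 / 136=1691.85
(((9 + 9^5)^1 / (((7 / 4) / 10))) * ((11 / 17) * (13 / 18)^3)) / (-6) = -23321155 / 1701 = -13710.26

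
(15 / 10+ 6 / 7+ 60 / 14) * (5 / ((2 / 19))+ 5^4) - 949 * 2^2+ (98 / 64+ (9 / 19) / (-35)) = 672.84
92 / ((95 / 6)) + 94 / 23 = 21626 / 2185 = 9.90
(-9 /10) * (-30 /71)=27 /71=0.38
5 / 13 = 0.38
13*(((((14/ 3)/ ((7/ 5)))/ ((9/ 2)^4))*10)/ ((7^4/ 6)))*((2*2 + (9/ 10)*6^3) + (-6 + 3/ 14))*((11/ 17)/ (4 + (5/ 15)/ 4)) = 2467928320/ 30618505197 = 0.08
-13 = -13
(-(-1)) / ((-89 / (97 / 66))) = -97 / 5874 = -0.02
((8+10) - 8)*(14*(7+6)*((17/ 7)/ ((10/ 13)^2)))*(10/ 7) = 74698/ 7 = 10671.14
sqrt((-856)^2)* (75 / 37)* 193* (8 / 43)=99124800 / 1591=62303.46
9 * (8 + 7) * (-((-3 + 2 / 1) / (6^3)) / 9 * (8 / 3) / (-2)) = -5 / 54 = -0.09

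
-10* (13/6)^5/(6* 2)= -1856465/46656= -39.79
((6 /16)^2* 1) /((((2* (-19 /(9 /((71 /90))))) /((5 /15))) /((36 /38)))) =-10935 /820192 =-0.01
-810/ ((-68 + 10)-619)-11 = -6637/ 677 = -9.80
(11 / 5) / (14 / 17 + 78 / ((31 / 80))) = 5797 / 532570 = 0.01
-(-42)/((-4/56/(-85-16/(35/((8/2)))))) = 255276/5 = 51055.20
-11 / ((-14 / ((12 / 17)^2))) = 792 / 2023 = 0.39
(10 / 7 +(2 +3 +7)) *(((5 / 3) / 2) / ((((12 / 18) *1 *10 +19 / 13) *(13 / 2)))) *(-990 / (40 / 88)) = -1023660 / 2219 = -461.32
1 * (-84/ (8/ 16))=-168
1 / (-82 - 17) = -1 / 99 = -0.01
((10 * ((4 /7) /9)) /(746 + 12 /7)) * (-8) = -160 /23553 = -0.01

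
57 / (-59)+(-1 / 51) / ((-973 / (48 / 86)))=-40541519 / 41964517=-0.97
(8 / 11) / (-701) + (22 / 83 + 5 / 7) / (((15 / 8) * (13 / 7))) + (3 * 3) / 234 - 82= -20388073561 / 249605070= -81.68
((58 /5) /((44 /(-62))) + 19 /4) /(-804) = 2551 /176880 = 0.01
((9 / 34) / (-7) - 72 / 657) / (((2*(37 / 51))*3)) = -2561 / 75628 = -0.03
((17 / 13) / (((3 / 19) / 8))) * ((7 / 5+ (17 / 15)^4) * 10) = 797918528 / 394875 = 2020.69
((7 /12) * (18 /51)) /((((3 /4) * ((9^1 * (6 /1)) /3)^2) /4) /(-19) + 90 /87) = -1102 /11577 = -0.10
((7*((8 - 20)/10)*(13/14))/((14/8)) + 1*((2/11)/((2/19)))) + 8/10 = -743/385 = -1.93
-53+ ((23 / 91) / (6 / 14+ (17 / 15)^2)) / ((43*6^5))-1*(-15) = -49516630849 / 1303069248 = -38.00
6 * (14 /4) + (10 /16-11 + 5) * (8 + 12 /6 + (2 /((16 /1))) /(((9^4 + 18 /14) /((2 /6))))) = -288845869 /8819712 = -32.75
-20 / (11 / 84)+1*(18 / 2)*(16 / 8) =-1482 / 11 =-134.73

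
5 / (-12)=-5 / 12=-0.42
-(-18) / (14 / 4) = 5.14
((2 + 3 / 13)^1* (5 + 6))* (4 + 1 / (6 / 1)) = 7975 / 78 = 102.24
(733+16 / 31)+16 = 23235 / 31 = 749.52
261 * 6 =1566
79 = 79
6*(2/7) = 12/7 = 1.71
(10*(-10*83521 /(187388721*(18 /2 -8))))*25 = -208802500 /187388721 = -1.11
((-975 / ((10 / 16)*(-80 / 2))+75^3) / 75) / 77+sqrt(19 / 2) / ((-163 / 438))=140638 / 1925-219*sqrt(38) / 163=64.78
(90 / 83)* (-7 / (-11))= 630 / 913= 0.69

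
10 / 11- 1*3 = -2.09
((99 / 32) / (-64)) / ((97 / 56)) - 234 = -5811381 / 24832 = -234.03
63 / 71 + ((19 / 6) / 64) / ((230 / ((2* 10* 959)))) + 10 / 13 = 23570047 / 4075968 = 5.78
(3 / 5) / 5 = 3 / 25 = 0.12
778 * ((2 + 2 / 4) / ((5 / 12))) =4668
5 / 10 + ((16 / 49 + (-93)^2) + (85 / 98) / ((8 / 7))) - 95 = 6707579 / 784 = 8555.59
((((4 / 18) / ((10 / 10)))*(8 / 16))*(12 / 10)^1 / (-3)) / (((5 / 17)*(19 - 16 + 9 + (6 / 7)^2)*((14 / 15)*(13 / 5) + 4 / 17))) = -14161 / 3176784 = -0.00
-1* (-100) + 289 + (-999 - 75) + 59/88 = -60221/88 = -684.33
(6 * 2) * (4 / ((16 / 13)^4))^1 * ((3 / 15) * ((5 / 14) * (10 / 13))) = 32955 / 28672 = 1.15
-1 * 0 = 0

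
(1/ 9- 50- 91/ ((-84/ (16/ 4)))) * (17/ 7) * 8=-55760/ 63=-885.08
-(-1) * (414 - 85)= 329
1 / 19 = 0.05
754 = 754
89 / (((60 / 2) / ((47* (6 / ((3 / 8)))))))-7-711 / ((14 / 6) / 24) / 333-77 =8255516 / 3885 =2124.97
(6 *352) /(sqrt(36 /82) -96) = -461824 /20991 -352 *sqrt(82) /20991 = -22.15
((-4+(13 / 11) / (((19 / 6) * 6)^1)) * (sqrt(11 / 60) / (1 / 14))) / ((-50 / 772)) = 2223746 * sqrt(165) / 78375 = 364.46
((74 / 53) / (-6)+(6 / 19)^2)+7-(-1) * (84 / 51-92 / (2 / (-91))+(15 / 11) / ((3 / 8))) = 45061322150 / 10733613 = 4198.15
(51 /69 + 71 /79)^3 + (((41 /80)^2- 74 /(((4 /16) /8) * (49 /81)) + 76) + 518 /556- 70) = -3902.86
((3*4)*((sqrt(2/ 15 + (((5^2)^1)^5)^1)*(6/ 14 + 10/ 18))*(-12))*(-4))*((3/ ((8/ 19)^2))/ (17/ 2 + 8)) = 44764*sqrt(2197265655)/ 1155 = 1816720.79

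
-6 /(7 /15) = -90 /7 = -12.86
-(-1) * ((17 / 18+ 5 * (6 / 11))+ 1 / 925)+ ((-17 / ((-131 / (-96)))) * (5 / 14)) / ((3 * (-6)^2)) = 609922141 / 167948550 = 3.63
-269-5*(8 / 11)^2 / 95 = -618495 / 2299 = -269.03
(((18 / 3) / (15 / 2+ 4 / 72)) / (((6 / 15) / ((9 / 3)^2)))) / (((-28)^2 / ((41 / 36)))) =5535 / 213248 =0.03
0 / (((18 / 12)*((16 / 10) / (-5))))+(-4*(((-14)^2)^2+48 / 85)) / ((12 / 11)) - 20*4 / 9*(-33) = -35844688 / 255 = -140567.40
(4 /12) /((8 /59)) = 59 /24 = 2.46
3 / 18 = 1 / 6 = 0.17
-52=-52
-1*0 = 0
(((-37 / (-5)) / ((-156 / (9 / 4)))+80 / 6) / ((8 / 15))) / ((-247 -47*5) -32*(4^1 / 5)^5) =-128959375 / 2560925952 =-0.05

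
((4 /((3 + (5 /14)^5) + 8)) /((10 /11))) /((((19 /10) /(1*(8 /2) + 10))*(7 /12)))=189314048 /37488197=5.05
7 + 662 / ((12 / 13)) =4345 / 6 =724.17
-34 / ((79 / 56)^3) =-5970944 / 493039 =-12.11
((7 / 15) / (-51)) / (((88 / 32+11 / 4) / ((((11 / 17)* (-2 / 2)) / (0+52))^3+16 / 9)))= -15474062359 / 5231827602144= -0.00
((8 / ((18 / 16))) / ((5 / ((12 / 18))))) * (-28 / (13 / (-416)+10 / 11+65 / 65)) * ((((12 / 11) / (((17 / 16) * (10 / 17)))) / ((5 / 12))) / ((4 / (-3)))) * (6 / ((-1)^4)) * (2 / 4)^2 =66.63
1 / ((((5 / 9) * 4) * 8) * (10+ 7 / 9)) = 81 / 15520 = 0.01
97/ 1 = 97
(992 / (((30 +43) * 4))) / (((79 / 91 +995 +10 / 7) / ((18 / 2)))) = 101556 / 3312521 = 0.03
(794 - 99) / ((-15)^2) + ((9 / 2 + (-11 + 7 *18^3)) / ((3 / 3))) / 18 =408731 / 180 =2270.73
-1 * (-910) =910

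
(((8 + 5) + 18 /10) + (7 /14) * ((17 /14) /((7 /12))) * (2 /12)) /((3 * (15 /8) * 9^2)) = 29348 /893025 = 0.03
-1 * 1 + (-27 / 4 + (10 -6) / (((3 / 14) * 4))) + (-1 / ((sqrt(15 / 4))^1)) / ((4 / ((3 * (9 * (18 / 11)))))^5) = -282429536481 * sqrt(15) / 12884080 -37 / 12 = -84902.04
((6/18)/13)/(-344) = -1/13416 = -0.00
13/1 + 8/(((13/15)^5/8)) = 53426809/371293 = 143.89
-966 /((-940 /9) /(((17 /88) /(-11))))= -73899 /454960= -0.16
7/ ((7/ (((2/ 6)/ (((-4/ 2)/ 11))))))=-11/ 6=-1.83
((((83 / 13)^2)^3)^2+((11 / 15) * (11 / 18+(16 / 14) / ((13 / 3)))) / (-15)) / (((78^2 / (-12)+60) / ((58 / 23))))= -25882696.23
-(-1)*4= 4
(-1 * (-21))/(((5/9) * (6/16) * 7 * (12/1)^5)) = 1/17280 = 0.00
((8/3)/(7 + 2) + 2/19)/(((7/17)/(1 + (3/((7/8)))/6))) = 38522/25137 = 1.53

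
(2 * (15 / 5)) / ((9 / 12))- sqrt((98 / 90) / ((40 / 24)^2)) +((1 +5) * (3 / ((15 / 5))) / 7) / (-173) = 7.37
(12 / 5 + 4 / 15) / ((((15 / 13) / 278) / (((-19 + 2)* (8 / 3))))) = -3932032 / 135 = -29126.16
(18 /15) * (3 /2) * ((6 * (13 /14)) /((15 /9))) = 1053 /175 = 6.02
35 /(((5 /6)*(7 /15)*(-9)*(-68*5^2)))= 1 /170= 0.01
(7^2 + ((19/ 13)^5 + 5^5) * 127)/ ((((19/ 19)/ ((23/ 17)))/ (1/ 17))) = 3396860048015/ 107303677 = 31656.51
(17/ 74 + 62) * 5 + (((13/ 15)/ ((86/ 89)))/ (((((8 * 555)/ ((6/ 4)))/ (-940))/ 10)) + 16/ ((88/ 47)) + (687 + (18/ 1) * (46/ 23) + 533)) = 8927473/ 5676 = 1572.85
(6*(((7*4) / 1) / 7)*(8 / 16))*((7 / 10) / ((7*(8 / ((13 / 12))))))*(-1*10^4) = -1625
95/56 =1.70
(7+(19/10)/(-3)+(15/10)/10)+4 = 631/60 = 10.52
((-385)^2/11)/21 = 1925/3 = 641.67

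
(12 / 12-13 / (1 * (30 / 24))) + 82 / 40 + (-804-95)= -18127 / 20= -906.35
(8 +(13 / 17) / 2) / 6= 95 / 68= 1.40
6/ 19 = 0.32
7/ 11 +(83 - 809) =-725.36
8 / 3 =2.67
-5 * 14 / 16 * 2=-35 / 4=-8.75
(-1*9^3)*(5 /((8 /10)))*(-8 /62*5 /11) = 91125 /341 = 267.23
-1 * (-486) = 486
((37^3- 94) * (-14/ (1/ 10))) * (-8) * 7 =396382560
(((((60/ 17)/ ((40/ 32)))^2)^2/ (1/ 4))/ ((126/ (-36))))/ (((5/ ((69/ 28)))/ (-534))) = 391187791872/ 20462645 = 19117.17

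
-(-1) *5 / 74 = 5 / 74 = 0.07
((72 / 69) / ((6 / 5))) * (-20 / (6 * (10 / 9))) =-60 / 23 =-2.61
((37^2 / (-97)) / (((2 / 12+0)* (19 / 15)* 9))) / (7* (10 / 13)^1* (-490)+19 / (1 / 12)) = 88985 / 28876124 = 0.00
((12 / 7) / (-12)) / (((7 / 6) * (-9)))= 2 / 147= 0.01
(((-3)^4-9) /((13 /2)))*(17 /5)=2448 /65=37.66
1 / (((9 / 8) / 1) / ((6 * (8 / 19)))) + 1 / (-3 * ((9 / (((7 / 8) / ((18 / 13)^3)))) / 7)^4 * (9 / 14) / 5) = 17817672129145313201679991 / 7974205369926764948619264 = 2.23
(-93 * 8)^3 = -411830784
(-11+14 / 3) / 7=-19 / 21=-0.90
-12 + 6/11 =-126/11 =-11.45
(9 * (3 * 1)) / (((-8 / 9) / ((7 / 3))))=-567 / 8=-70.88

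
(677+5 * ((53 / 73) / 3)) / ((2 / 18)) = 445584 / 73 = 6103.89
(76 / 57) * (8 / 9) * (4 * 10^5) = 12800000 / 27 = 474074.07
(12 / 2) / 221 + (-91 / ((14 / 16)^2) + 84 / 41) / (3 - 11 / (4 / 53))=30618478 / 36216817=0.85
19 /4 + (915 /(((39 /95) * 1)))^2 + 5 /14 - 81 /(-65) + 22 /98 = 822760701913 /165620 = 4967761.76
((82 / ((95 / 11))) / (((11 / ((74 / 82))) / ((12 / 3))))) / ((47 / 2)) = 592 / 4465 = 0.13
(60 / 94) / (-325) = -6 / 3055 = -0.00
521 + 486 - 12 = 995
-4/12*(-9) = 3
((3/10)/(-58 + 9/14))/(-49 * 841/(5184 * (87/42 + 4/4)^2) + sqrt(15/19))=-120587730068736 * sqrt(285)/34788942344814515 - 1930647398820336/34788942344814515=-0.11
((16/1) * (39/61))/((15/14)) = 2912/305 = 9.55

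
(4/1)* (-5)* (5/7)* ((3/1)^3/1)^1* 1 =-2700/7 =-385.71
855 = 855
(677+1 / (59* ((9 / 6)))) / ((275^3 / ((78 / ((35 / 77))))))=0.01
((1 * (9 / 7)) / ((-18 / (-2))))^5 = 1 / 16807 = 0.00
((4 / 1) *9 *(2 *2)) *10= 1440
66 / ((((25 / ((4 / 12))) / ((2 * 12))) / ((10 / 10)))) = 528 / 25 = 21.12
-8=-8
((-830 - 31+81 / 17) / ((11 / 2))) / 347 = -29112 / 64889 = -0.45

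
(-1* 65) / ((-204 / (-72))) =-390 / 17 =-22.94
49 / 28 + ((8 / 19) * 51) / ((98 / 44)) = 42421 / 3724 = 11.39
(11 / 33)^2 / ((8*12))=1 / 864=0.00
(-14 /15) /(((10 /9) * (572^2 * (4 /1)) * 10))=-21 /327184000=-0.00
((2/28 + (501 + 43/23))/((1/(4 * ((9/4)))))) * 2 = 1457523/161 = 9052.94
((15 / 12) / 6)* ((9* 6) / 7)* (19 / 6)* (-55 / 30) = -1045 / 112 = -9.33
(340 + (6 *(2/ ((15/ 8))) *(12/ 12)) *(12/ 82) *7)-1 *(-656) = 1002.56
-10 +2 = -8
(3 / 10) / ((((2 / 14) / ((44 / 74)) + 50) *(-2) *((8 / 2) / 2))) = -0.00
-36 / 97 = -0.37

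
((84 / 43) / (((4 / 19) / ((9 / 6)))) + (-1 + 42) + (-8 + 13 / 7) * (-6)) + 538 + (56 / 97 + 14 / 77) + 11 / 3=634.20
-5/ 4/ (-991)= 5/ 3964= 0.00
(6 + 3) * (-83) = -747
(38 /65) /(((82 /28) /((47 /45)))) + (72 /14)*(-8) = -34363372 /839475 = -40.93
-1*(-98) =98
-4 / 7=-0.57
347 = 347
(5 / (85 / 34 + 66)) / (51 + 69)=0.00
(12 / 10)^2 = 36 / 25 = 1.44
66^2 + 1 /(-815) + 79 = 3614524 /815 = 4435.00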